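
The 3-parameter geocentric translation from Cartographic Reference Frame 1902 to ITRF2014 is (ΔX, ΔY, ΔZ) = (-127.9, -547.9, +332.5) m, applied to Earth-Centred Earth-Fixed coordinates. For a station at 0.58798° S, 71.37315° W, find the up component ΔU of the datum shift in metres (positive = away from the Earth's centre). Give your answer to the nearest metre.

At φ = -0.58798°, λ = -71.37315°: sin φ = -0.010262, cos φ = 0.999947, sin λ = -0.947619, cos λ = 0.319403.
ΔU = cos φ cos λ·ΔX + cos φ sin λ·ΔY + sin φ·ΔZ = (0.999947)(0.319403)(-127.9) + (0.999947)(-0.947619)(-547.9) + (-0.010262)(332.5) = 474.91 m.

ΔU = 475 m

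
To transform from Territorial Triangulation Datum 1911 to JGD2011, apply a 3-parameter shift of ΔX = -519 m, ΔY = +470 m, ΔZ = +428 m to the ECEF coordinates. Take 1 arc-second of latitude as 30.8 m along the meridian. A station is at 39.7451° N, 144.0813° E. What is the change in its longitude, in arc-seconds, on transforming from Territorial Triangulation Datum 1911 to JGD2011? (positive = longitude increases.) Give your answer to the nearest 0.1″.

sin φ = 0.639373, cos φ = 0.768897, sin λ = 0.586637, cos λ = -0.809850.
East component: ΔE = −sin λ·ΔX + cos λ·ΔY = −(0.586637)(-519) + (-0.809850)(470) = -76.17 m.
1° of latitude spans 3600 × 30.80 = 110880 m; at latitude φ, 1° of longitude spans that × cos φ = 85255.2 m, so Δλ = -76.17 / 85255.2 × 3600 = -3.216″.

Δλ = -3.2″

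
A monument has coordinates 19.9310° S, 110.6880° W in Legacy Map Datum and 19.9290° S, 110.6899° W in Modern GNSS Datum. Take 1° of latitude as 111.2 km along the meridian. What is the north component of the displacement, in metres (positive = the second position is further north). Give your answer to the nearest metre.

ΔN = 222 m

Δφ = -19.9290° − -19.9310° = +0.0020°; Δλ = -110.6899° − -110.6880° = -0.0019°.
ΔN = Δφ × 111200 = 222.4 m; ΔE = Δλ × 111200 × cos(-19.9310°) = -0.0019 × 111200 × 0.940104 = -198.6 m.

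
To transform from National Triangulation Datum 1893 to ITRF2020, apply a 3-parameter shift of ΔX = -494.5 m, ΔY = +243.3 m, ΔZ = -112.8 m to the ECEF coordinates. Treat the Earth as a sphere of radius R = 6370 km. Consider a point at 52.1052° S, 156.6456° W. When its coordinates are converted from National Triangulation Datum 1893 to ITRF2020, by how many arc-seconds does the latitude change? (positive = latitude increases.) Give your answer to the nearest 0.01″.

Δφ = 6.89″

sin φ = -0.789140, cos φ = 0.614214, sin λ = -0.396417, cos λ = -0.918070.
North component: ΔN = −sin φ cos λ·ΔX − sin φ sin λ·ΔY + cos φ·ΔZ = −(-0.789140)(-0.918070)(-494.5) − (-0.789140)(-0.396417)(243.3) + (0.614214)(-112.8) = 212.86 m.
1° of latitude spans πR/180 = 111177 m, so Δφ = 212.86 / 111177 × 3600 = 6.893″.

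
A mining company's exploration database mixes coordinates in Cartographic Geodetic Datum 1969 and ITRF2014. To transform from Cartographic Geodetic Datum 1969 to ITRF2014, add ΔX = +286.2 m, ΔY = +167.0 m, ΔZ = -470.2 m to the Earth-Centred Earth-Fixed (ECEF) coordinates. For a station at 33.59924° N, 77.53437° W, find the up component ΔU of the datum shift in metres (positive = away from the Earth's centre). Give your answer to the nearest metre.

The local up (radial) axis is (cos φ cos λ, cos φ sin λ, sin φ), giving ΔU = 51.456 − 135.820 − 260.200 = -344.56 m.

ΔU = -345 m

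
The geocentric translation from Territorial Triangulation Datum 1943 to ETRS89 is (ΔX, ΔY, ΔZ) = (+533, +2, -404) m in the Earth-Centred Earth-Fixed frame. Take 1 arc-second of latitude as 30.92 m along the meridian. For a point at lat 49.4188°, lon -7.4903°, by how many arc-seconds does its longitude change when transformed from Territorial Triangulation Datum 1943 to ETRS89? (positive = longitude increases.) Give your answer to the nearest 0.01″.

sin φ = 0.759485, cos φ = 0.650525, sin λ = -0.130358, cos λ = 0.991467.
East component: ΔE = −sin λ·ΔX + cos λ·ΔY = −(-0.130358)(533) + (0.991467)(2) = 71.46 m.
1° of latitude spans 3600 × 30.92 = 111312 m; at latitude φ, 1° of longitude spans that × cos φ = 72411.2 m, so Δλ = 71.46 / 72411.2 × 3600 = 3.553″.

Δλ = 3.55″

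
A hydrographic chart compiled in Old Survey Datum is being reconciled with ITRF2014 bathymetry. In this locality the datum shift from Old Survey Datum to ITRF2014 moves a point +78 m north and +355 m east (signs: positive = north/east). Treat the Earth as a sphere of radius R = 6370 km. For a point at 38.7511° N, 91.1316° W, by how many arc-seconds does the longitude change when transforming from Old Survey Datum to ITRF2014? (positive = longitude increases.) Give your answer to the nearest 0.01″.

Δλ = 14.74″

At latitude 38.7511°, cos φ = 0.779872.
One radian of longitude at latitude φ spans R cos φ, so Δλ = ΔE / (R cos φ) = 355.0 / (6370000 × 0.779872) = 7.1460e-05 rad = 14.740″.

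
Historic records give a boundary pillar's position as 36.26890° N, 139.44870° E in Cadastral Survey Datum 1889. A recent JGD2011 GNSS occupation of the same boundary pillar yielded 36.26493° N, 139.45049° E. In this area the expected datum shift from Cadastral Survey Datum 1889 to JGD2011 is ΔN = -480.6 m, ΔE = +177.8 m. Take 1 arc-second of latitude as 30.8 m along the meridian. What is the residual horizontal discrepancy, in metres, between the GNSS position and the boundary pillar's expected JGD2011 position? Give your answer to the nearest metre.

Observed coordinate differences: Δφ = -0.00397°, Δλ = +0.00179°.
Converting to metres (1° lat = 110880 m, cos φ = 0.806250): observed ΔN = -440.2 m, observed ΔE = 160.0 m.
Subtracting the expected shift leaves a residual of -440.2 − (-480.6) = 40.4 m north and 160.0 − (177.8) = -17.8 m east.
Residual distance = √(40.4² + (-17.8)²) = 44.1 m.

44 m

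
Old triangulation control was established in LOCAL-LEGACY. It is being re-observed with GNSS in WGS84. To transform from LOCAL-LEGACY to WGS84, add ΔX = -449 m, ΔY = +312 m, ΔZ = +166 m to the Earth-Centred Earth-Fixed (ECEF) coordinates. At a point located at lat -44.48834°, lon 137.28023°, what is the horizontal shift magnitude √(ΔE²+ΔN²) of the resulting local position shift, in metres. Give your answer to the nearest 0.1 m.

503.6 m

The local east axis at (φ, λ) is (−sin λ, cos λ, 0), so ΔE = −sin(137.28023°)·(-449) + cos(137.28023°)·312 = 75.39 m.
The local north axis is (−sin φ cos λ, −sin φ sin λ, cos φ), giving ΔN = 231.162 + 148.327 + 118.423 = 497.91 m.
Horizontal magnitude = √(ΔE² + ΔN²) = √(75.39² + 497.91²) = 503.59 m.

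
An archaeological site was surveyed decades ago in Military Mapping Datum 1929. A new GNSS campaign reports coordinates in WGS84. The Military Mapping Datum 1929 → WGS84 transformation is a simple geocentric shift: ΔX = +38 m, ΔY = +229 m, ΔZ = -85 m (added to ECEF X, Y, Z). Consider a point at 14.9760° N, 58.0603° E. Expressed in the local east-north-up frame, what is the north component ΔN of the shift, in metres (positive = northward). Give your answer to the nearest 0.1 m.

ΔN = -137.5 m

The local north axis is (−sin φ cos λ, −sin φ sin λ, cos φ), giving ΔN = -5.195 − 50.218 − 82.113 = -137.53 m.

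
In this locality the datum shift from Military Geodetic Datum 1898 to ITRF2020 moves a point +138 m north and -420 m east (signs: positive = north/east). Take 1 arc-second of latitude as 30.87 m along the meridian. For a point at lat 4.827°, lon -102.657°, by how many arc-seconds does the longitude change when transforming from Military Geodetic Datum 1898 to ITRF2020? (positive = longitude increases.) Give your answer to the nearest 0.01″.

Δλ = -13.65″

At latitude 4.827°, cos φ = 0.996453.
1″ of longitude at this latitude = 30.87 × cos φ = 30.7605 m, so Δλ = -420.0 / 30.7605 = -13.654″.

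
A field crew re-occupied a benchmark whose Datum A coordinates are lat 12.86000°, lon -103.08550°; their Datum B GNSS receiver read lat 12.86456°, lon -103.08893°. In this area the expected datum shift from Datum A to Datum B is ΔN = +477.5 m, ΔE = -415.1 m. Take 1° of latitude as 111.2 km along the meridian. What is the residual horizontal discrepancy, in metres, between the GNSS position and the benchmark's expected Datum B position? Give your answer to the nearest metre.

Observed coordinate differences: Δφ = +0.00456°, Δλ = -0.00343°.
Converting to metres (1° lat = 111200 m, cos φ = 0.974917): observed ΔN = 507.1 m, observed ΔE = -371.8 m.
Subtracting the expected shift leaves a residual of 507.1 − (477.5) = 29.6 m north and -371.8 − (-415.1) = 43.3 m east.
Residual distance = √(29.6² + 43.3²) = 52.4 m.

52 m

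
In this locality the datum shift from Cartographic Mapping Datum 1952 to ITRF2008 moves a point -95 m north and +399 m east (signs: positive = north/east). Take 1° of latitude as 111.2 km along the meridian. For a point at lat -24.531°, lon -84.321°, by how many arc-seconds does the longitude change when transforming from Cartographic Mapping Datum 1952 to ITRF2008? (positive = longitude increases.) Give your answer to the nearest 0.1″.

At latitude -24.531°, cos φ = 0.909737.
1° of longitude at this latitude = 111.2 × cos φ = 101.16 km, so Δλ = 399.0 / 101162.7 = 0.0039441° = 14.199″.

Δλ = 14.2″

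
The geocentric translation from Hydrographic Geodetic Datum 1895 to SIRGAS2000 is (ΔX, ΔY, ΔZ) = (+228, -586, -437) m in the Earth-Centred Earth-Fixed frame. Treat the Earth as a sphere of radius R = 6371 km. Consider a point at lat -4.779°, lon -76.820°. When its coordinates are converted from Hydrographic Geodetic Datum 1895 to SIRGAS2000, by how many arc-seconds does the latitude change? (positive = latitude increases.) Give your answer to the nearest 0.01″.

sin φ = -0.083313, cos φ = 0.996523, sin λ = -0.973659, cos λ = 0.228011.
North component: ΔN = −sin φ cos λ·ΔX − sin φ sin λ·ΔY + cos φ·ΔZ = −(-0.083313)(0.228011)(228) − (-0.083313)(-0.973659)(-586) + (0.996523)(-437) = -383.61 m.
1° of latitude spans πR/180 = 111195 m, so Δφ = -383.61 / 111195 × 3600 = -12.420″.

Δφ = -12.42″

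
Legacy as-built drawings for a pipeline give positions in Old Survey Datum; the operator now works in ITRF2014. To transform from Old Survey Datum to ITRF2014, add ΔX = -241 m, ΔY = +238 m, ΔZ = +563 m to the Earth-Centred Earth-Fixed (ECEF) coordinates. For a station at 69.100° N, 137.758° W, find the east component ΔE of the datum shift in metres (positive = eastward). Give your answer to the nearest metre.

ΔE = -338 m

The local east axis at (φ, λ) is (−sin λ, cos λ, 0), so ΔE = −sin(-137.758°)·(-241) + cos(-137.758°)·238 = -338.21 m.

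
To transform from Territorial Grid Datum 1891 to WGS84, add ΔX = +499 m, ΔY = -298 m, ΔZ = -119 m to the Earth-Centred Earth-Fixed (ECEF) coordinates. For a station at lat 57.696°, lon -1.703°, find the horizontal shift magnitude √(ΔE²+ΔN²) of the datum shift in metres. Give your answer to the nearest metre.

The local east axis at (φ, λ) is (−sin λ, cos λ, 0), so ΔE = −sin(-1.703°)·499 + cos(-1.703°)·(-298) = -283.04 m.
The local north axis is (−sin φ cos λ, −sin φ sin λ, cos φ), giving ΔN = -421.581 − 7.485 − 63.595 = -492.66 m.
Horizontal magnitude = √(ΔE² + ΔN²) = √((-283.04)² + (-492.66)²) = 568.18 m.

568 m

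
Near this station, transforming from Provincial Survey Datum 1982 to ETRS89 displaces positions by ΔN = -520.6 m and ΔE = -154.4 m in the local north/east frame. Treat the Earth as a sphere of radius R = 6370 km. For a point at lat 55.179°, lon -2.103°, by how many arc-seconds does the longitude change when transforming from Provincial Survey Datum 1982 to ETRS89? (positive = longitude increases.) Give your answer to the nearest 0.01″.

Δλ = -8.76″

At latitude 55.179°, cos φ = 0.571014.
One radian of longitude at latitude φ spans R cos φ, so Δλ = ΔE / (R cos φ) = -154.4 / (6370000 × 0.571014) = -4.2448e-05 rad = -8.756″.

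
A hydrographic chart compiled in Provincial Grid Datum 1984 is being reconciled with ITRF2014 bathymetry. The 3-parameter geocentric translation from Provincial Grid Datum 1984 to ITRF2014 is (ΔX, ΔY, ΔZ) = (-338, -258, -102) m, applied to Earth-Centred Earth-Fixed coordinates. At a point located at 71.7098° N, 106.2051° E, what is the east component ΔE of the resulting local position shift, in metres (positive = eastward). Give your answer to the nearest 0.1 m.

At φ = 71.7098°, λ = 106.2051°: sin φ = 0.949479, cos φ = 0.313830, sin λ = 0.960269, cos λ = -0.279077.
ΔE = −sin λ·ΔX + cos λ·ΔY = −(0.960269)·(-338) + (-0.279077)·(-258) = 396.57 m.

ΔE = 396.6 m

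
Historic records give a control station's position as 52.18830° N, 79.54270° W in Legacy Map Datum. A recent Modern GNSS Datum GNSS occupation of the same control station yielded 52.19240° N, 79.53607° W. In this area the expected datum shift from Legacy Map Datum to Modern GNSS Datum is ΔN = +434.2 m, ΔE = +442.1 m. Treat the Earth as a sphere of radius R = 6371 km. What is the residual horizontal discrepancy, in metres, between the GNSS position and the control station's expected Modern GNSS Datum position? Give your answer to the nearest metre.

Observed coordinate differences: Δφ = +0.00410°, Δλ = +0.00663°.
Converting to metres (1° lat = 111195 m, cos φ = 0.613068): observed ΔN = 455.9 m, observed ΔE = 452.0 m.
Subtracting the expected shift leaves a residual of 455.9 − (434.2) = 21.7 m north and 452.0 − (442.1) = 9.9 m east.
Residual distance = √(21.7² + 9.9²) = 23.8 m.

24 m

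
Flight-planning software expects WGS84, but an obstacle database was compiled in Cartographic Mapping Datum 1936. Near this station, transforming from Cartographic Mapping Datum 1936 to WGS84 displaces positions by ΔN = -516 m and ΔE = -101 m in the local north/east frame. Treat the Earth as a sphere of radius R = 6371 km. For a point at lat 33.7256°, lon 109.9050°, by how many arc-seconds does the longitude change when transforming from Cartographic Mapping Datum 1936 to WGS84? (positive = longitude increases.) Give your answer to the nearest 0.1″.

Δλ = -3.9″

At latitude 33.7256°, cos φ = 0.831706.
One radian of longitude at latitude φ spans R cos φ, so Δλ = ΔE / (R cos φ) = -101.0 / (6371000 × 0.831706) = -1.9061e-05 rad = -3.932″.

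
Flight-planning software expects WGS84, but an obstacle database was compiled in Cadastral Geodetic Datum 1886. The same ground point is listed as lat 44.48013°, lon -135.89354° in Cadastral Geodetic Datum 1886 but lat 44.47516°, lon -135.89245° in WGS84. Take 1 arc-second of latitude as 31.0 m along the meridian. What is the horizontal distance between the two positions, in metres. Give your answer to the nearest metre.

Δφ = 44.47516° − 44.48013° = -0.00497°; Δλ = -135.89245° − -135.89354° = +0.00109°.
1° of latitude = 3600 × 31.00 = 111600 m.
ΔN = Δφ × 111600 = -554.7 m; ΔE = Δλ × 111600 × cos(44.48013°) = +0.00109 × 111600 × 0.713493 = 86.8 m.
Distance = √(ΔE² + ΔN²) = √(86.8² + (-554.7)²) = 561.4 m.

561 m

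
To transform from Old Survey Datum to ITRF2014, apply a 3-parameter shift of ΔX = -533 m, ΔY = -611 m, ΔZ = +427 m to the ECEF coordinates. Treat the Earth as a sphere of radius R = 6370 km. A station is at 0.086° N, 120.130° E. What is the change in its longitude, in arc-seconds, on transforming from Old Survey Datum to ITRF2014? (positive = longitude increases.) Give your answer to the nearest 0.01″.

Δλ = 24.86″

sin φ = 0.001501, cos φ = 0.999999, sin λ = 0.864889, cos λ = -0.501964.
East component: ΔE = −sin λ·ΔX + cos λ·ΔY = −(0.864889)(-533) + (-0.501964)(-611) = 767.69 m.
1° of latitude spans πR/180 = 111177 m; at latitude φ, 1° of longitude spans that × cos φ = 111177.3 m, so Δλ = 767.69 / 111177.3 × 3600 = 24.858″.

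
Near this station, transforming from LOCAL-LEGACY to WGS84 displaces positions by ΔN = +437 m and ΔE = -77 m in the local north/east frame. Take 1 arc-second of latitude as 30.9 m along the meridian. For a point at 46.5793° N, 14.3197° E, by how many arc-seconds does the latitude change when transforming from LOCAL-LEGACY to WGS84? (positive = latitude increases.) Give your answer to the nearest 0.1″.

1″ of latitude = 30.90 m, so Δφ = 437.0 / 30.90 = 14.142″.

Δφ = 14.1″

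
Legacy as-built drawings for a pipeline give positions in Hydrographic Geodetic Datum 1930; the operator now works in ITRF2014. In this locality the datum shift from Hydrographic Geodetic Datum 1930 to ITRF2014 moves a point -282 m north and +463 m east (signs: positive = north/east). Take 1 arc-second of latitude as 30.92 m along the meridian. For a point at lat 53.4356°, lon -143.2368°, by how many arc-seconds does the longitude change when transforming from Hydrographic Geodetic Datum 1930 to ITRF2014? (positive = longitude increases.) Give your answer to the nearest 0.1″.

Δλ = 25.1″

At latitude 53.4356°, cos φ = 0.595726.
1″ of longitude at this latitude = 30.92 × cos φ = 18.4198 m, so Δλ = 463.0 / 18.4198 = 25.136″.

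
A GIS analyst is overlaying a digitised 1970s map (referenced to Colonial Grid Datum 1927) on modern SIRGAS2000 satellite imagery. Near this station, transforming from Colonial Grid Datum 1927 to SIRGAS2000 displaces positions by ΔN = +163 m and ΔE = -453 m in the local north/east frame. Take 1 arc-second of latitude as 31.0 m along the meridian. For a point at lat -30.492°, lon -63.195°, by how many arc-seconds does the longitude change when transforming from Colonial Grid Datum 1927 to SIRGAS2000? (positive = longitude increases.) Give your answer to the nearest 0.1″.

Δλ = -17.0″

At latitude -30.492°, cos φ = 0.861700.
1″ of longitude at this latitude = 31.00 × cos φ = 26.7127 m, so Δλ = -453.0 / 26.7127 = -16.958″.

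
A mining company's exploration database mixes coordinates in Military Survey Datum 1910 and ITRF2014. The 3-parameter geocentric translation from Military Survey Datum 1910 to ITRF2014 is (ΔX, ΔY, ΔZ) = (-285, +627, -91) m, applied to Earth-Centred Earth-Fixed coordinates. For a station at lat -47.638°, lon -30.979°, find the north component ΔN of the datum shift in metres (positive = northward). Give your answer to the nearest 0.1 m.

At φ = -47.638°, λ = -30.979°: sin φ = -0.738902, cos φ = 0.673812, sin λ = -0.514724, cos λ = 0.857356.
ΔN = −sin φ cos λ·ΔX − sin φ sin λ·ΔY + cos φ·ΔZ = −(-0.738902)(0.857356)(-285) − (-0.738902)(-0.514724)(627) + (0.673812)(-91) = -480.33 m.

ΔN = -480.3 m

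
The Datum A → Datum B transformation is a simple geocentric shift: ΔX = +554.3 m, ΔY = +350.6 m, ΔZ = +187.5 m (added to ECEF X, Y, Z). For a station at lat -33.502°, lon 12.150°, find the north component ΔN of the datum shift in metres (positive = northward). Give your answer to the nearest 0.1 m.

ΔN = 496.2 m

The local north axis is (−sin φ cos λ, −sin φ sin λ, cos φ), giving ΔN = 299.101 + 40.730 + 156.350 = 496.18 m.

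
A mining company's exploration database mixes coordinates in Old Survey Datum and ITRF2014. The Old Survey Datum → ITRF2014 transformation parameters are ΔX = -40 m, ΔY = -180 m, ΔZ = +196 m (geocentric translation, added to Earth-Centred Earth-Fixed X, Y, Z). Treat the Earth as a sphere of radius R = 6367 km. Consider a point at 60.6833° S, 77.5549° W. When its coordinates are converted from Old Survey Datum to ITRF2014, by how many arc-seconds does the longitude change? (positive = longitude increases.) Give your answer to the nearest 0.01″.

Δλ = -5.15″

sin φ = -0.871927, cos φ = 0.489637, sin λ = -0.976503, cos λ = 0.215504.
East component: ΔE = −sin λ·ΔX + cos λ·ΔY = −(-0.976503)(-40) + (0.215504)(-180) = -77.85 m.
1° of latitude spans πR/180 = 111125 m; at latitude φ, 1° of longitude spans that × cos φ = 54410.9 m, so Δλ = -77.85 / 54410.9 × 3600 = -5.151″.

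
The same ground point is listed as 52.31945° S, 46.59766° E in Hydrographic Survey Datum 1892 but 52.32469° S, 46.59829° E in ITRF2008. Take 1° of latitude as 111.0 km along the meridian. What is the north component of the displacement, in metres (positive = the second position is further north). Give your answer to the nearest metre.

Δφ = -52.32469° − -52.31945° = -0.00524°; Δλ = 46.59829° − 46.59766° = +0.00063°.
ΔN = Δφ × 111000 = -581.6 m; ΔE = Δλ × 111000 × cos(-52.31945°) = +0.00063 × 111000 × 0.611258 = 42.7 m.

ΔN = -582 m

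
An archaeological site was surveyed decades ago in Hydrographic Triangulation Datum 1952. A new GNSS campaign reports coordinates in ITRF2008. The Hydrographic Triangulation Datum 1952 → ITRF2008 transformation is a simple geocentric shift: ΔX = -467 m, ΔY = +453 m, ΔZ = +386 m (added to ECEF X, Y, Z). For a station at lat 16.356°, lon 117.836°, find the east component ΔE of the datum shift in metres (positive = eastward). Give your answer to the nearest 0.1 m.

At φ = 16.356°, λ = 117.836°: sin φ = 0.281605, cos φ = 0.959531, sin λ = 0.884288, cos λ = -0.466942.
ΔE = −sin λ·ΔX + cos λ·ΔY = −(0.884288)·(-467) + (-0.466942)·(453) = 201.44 m.

ΔE = 201.4 m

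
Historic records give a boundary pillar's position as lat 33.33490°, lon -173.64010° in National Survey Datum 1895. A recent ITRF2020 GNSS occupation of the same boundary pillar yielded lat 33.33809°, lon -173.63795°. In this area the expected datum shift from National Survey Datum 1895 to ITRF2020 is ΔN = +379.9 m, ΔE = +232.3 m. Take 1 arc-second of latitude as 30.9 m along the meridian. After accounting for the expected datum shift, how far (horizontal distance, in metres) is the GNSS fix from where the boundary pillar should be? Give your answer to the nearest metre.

41 m

Observed coordinate differences: Δφ = +0.00319°, Δλ = +0.00215°.
Converting to metres (1° lat = 111240 m, cos φ = 0.835473): observed ΔN = 354.9 m, observed ΔE = 199.8 m.
Subtracting the expected shift leaves a residual of 354.9 − (379.9) = -25.0 m north and 199.8 − (232.3) = -32.5 m east.
Residual distance = √((-25.0)² + (-32.5)²) = 41.0 m.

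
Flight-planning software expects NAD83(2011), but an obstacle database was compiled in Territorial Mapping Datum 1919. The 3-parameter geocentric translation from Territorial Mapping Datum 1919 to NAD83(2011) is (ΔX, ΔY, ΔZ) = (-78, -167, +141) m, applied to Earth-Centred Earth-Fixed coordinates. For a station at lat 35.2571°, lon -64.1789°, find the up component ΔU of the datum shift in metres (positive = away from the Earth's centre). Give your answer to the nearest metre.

At φ = 35.2571°, λ = -64.1789°: sin φ = 0.577246, cos φ = 0.816570, sin λ = -0.900158, cos λ = 0.435563.
ΔU = cos φ cos λ·ΔX + cos φ sin λ·ΔY + sin φ·ΔZ = (0.816570)(0.435563)(-78) + (0.816570)(-0.900158)(-167) + (0.577246)(141) = 176.40 m.

ΔU = 176 m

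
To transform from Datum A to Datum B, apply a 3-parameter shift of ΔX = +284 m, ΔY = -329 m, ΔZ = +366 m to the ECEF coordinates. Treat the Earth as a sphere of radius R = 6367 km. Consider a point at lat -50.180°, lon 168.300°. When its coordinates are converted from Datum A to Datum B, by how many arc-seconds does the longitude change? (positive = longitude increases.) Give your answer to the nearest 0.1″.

sin φ = -0.768060, cos φ = 0.640378, sin λ = 0.202787, cos λ = -0.979223.
East component: ΔE = −sin λ·ΔX + cos λ·ΔY = −(0.202787)(284) + (-0.979223)(-329) = 264.57 m.
1° of latitude spans πR/180 = 111125 m; at latitude φ, 1° of longitude spans that × cos φ = 71162.1 m, so Δλ = 264.57 / 71162.1 × 3600 = 13.384″.

Δλ = 13.4″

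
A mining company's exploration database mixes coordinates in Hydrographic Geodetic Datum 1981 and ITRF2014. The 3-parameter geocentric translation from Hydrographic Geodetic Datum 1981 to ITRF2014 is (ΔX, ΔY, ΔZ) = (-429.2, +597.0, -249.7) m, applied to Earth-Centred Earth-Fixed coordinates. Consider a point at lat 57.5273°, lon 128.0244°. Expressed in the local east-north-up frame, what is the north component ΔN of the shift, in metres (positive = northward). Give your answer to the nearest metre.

At φ = 57.5273°, λ = 128.0244°: sin φ = 0.843647, cos φ = 0.536898, sin λ = 0.787748, cos λ = -0.615997.
ΔN = −sin φ cos λ·ΔX − sin φ sin λ·ΔY + cos φ·ΔZ = −(0.843647)(-0.615997)(-429.2) − (0.843647)(0.787748)(597.0) + (0.536898)(-249.7) = -753.87 m.

ΔN = -754 m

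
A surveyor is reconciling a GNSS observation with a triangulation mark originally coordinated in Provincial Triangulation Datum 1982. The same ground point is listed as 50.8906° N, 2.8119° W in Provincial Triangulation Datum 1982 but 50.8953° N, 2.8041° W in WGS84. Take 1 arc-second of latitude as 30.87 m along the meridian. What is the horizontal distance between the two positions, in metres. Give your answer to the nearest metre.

756 m

Δφ = 50.8953° − 50.8906° = +0.0047°; Δλ = -2.8041° − -2.8119° = +0.0078°.
1° of latitude = 3600 × 30.87 = 111132 m.
ΔN = Δφ × 111132 = 522.3 m; ΔE = Δλ × 111132 × cos(50.8906°) = +0.0078 × 111132 × 0.630803 = 546.8 m.
Distance = √(ΔE² + ΔN²) = √(546.8² + 522.3²) = 756.2 m.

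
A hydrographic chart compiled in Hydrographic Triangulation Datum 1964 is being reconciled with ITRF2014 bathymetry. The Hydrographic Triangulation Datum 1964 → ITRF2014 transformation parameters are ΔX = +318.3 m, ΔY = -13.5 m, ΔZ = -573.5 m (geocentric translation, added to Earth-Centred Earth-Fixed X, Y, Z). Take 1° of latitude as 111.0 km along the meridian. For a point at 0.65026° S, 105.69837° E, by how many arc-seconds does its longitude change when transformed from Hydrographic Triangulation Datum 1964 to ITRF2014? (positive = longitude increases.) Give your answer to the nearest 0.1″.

Δλ = -9.8″

sin φ = -0.011349, cos φ = 0.999936, sin λ = 0.962699, cos λ = -0.270573.
East component: ΔE = −sin λ·ΔX + cos λ·ΔY = −(0.962699)(318.3) + (-0.270573)(-13.5) = -302.77 m.
1° of latitude spans 111000 m; at latitude φ, 1° of longitude spans that × cos φ = 110992.9 m, so Δλ = -302.77 / 110992.9 × 3600 = -9.820″.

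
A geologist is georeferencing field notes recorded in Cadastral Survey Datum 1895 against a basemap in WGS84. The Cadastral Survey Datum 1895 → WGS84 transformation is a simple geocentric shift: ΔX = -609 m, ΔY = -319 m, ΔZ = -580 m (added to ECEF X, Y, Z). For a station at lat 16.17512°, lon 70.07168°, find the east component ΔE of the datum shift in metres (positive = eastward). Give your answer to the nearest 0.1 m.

ΔE = 463.8 m

At φ = 16.17512°, λ = 70.07168°: sin φ = 0.278574, cos φ = 0.960415, sin λ = 0.940120, cos λ = 0.340844.
ΔE = −sin λ·ΔX + cos λ·ΔY = −(0.940120)·(-609) + (0.340844)·(-319) = 463.80 m.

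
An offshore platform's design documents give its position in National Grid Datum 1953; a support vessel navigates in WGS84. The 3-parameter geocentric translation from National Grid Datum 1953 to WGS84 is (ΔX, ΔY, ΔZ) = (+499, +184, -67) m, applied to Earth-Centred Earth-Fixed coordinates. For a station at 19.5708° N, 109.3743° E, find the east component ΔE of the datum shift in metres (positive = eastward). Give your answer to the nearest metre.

ΔE = -532 m

At φ = 19.5708°, λ = 109.3743°: sin φ = 0.334971, cos φ = 0.942228, sin λ = 0.943372, cos λ = -0.331738.
ΔE = −sin λ·ΔX + cos λ·ΔY = −(0.943372)·(499) + (-0.331738)·(184) = -531.78 m.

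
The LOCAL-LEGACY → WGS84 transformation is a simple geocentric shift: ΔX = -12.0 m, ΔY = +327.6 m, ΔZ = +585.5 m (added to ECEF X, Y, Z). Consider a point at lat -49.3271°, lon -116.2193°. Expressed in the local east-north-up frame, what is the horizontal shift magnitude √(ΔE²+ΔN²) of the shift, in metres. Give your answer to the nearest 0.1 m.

225.1 m

At φ = -49.3271°, λ = -116.2193°: sin φ = -0.758443, cos φ = 0.651740, sin λ = -0.897110, cos λ = -0.441808.
ΔE = −sin λ·ΔX + cos λ·ΔY = −(-0.897110)·(-12.0) + (-0.441808)·(327.6) = -155.50 m.
ΔN = −sin φ cos λ·ΔX − sin φ sin λ·ΔY + cos φ·ΔZ = −(-0.758443)(-0.441808)(-12.0) − (-0.758443)(-0.897110)(327.6) + (0.651740)(585.5) = 162.71 m.
Horizontal magnitude = √(ΔE² + ΔN²) = √((-155.50)² + 162.71²) = 225.07 m.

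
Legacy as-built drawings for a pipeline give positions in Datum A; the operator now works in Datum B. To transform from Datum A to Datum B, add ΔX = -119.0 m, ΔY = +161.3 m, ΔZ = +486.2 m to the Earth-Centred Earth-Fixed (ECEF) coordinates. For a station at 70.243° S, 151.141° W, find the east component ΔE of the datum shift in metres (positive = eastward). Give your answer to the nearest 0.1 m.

At φ = -70.243°, λ = -151.141°: sin φ = -0.941135, cos φ = 0.338032, sin λ = -0.482656, cos λ = -0.875810.
ΔE = −sin λ·ΔX + cos λ·ΔY = −(-0.482656)·(-119.0) + (-0.875810)·(161.3) = -198.70 m.

ΔE = -198.7 m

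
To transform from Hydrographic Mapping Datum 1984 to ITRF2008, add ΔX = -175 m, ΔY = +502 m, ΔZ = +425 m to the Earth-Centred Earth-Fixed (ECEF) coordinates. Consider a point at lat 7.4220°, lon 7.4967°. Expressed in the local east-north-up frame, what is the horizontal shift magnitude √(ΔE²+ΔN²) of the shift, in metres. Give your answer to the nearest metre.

At φ = 7.4220°, λ = 7.4967°: sin φ = 0.129176, cos φ = 0.991622, sin λ = 0.130469, cos λ = 0.991452.
ΔE = −sin λ·ΔX + cos λ·ΔY = −(0.130469)·(-175) + (0.991452)·(502) = 520.54 m.
ΔN = −sin φ cos λ·ΔX − sin φ sin λ·ΔY + cos φ·ΔZ = −(0.129176)(0.991452)(-175) − (0.129176)(0.130469)(502) + (0.991622)(425) = 435.39 m.
Horizontal magnitude = √(ΔE² + ΔN²) = √(520.54² + 435.39²) = 678.62 m.

679 m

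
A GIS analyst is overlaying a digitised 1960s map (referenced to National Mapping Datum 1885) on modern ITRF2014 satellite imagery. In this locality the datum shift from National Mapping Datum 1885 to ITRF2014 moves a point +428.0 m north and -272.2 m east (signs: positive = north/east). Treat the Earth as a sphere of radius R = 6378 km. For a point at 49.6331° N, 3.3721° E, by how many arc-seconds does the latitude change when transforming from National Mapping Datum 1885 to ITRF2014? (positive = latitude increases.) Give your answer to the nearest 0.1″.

On a sphere of radius R, 1 rad of latitude = R, so Δφ = ΔN / R = 428.0 / 6378000 = 6.7106e-05 rad = 13.842″.

Δφ = 13.8″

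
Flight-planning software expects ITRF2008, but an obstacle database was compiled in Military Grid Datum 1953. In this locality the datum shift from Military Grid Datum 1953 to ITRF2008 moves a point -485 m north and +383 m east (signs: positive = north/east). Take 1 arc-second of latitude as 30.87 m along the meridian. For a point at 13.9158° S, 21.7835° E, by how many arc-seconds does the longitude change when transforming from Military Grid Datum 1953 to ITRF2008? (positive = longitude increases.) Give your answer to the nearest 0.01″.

Δλ = 12.78″

At latitude -13.9158°, cos φ = 0.970650.
1″ of longitude at this latitude = 30.87 × cos φ = 29.9640 m, so Δλ = 383.0 / 29.9640 = 12.782″.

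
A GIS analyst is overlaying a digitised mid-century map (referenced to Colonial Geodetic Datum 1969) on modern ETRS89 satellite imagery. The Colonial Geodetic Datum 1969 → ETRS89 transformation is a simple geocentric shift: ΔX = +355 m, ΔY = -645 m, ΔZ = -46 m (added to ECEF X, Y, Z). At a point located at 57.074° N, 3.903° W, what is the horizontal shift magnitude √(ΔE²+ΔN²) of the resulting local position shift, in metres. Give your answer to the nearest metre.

716 m

At φ = 57.074°, λ = -3.903°: sin φ = 0.839373, cos φ = 0.543555, sin λ = -0.068068, cos λ = 0.997681.
ΔE = −sin λ·ΔX + cos λ·ΔY = −(-0.068068)·(355) + (0.997681)·(-645) = -619.34 m.
ΔN = −sin φ cos λ·ΔX − sin φ sin λ·ΔY + cos φ·ΔZ = −(0.839373)(0.997681)(355) − (0.839373)(-0.068068)(-645) + (0.543555)(-46) = -359.14 m.
Horizontal magnitude = √(ΔE² + ΔN²) = √((-619.34)² + (-359.14)²) = 715.94 m.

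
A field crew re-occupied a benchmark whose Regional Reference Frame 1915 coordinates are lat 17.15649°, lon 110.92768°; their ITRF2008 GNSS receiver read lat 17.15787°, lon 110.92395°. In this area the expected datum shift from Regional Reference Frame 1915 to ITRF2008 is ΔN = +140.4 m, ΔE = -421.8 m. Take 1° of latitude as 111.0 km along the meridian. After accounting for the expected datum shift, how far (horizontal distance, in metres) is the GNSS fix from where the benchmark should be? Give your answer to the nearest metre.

29 m

Observed coordinate differences: Δφ = +0.00138°, Δλ = -0.00373°.
Converting to metres (1° lat = 111000 m, cos φ = 0.955503): observed ΔN = 153.2 m, observed ΔE = -395.6 m.
Subtracting the expected shift leaves a residual of 153.2 − (140.4) = 12.8 m north and -395.6 − (-421.8) = 26.2 m east.
Residual distance = √(12.8² + 26.2²) = 29.1 m.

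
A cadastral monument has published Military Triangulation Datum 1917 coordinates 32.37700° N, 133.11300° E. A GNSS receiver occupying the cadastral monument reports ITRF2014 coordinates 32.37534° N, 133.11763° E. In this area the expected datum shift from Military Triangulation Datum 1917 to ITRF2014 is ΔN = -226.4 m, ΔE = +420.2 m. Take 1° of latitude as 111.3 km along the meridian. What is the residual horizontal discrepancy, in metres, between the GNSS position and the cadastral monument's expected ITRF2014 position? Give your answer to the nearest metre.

44 m

Observed coordinate differences: Δφ = -0.00166°, Δλ = +0.00463°.
Converting to metres (1° lat = 111300 m, cos φ = 0.844543): observed ΔN = -184.8 m, observed ΔE = 435.2 m.
Subtracting the expected shift leaves a residual of -184.8 − (-226.4) = 41.6 m north and 435.2 − (420.2) = 15.0 m east.
Residual distance = √(41.6² + 15.0²) = 44.3 m.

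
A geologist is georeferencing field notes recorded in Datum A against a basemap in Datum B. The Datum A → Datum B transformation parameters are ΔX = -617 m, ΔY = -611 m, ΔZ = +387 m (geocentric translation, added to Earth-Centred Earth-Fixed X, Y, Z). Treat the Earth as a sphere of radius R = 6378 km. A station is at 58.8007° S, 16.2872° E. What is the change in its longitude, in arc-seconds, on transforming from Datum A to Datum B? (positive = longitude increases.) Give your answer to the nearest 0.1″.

Δλ = -25.8″

sin φ = -0.855371, cos φ = 0.518017, sin λ = 0.280452, cos λ = 0.959868.
East component: ΔE = −sin λ·ΔX + cos λ·ΔY = −(0.280452)(-617) + (0.959868)(-611) = -413.44 m.
1° of latitude spans πR/180 = 111317 m; at latitude φ, 1° of longitude spans that × cos φ = 57664.1 m, so Δλ = -413.44 / 57664.1 × 3600 = -25.811″.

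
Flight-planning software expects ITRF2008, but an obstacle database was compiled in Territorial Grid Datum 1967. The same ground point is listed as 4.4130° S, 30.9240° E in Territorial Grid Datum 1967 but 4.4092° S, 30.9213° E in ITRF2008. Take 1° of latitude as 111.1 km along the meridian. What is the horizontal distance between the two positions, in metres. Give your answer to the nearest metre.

Δφ = -4.4092° − -4.4130° = +0.0038°; Δλ = 30.9213° − 30.9240° = -0.0027°.
ΔN = Δφ × 111100 = 422.2 m; ΔE = Δλ × 111100 × cos(-4.4130°) = -0.0027 × 111100 × 0.997035 = -299.1 m.
Distance = √(ΔE² + ΔN²) = √((-299.1)² + 422.2²) = 517.4 m.

517 m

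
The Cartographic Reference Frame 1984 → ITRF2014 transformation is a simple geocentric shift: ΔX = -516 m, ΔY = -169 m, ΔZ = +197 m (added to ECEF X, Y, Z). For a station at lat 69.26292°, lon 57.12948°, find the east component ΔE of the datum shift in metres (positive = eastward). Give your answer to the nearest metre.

At φ = 69.26292°, λ = 57.12948°: sin φ = 0.935215, cos φ = 0.354080, sin λ = 0.839899, cos λ = 0.542742.
ΔE = −sin λ·ΔX + cos λ·ΔY = −(0.839899)·(-516) + (0.542742)·(-169) = 341.66 m.

ΔE = 342 m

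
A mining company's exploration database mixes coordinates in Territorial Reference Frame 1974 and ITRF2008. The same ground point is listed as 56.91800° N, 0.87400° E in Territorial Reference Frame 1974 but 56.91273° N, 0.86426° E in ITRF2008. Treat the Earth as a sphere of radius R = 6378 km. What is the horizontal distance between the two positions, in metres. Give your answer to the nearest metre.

833 m

Δφ = 56.91273° − 56.91800° = -0.00527°; Δλ = 0.86426° − 0.87400° = -0.00974°.
1° along a meridian = πR/180 = 111317 m.
ΔN = Δφ × 111317 = -586.6 m; ΔE = Δλ × 111317 × cos(56.91800°) = -0.00974 × 111317 × 0.545839 = -591.8 m.
Distance = √(ΔE² + ΔN²) = √((-591.8)² + (-586.6)²) = 833.3 m.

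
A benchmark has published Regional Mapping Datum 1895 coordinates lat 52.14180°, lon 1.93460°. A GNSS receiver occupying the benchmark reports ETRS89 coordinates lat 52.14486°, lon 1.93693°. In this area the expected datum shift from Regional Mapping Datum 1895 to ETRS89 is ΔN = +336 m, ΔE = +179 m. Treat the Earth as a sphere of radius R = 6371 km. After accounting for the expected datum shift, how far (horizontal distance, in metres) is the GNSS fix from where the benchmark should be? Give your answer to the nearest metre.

Observed coordinate differences: Δφ = +0.00306°, Δλ = +0.00233°.
Converting to metres (1° lat = 111195 m, cos φ = 0.613709): observed ΔN = 340.3 m, observed ΔE = 159.0 m.
Subtracting the expected shift leaves a residual of 340.3 − (336) = 4.3 m north and 159.0 − (179) = -20.0 m east.
Residual distance = √(4.3² + (-20.0)²) = 20.4 m.

20 m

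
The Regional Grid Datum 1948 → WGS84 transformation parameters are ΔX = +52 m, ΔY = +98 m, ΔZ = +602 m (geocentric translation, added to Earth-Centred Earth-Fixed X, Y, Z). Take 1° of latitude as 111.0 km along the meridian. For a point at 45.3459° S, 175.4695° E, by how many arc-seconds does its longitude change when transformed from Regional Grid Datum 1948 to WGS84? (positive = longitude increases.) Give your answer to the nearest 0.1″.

Δλ = -4.7″

sin φ = -0.711363, cos φ = 0.702825, sin λ = 0.078990, cos λ = -0.996875.
East component: ΔE = −sin λ·ΔX + cos λ·ΔY = −(0.078990)(52) + (-0.996875)(98) = -101.80 m.
1° of latitude spans 111000 m; at latitude φ, 1° of longitude spans that × cos φ = 78013.6 m, so Δλ = -101.80 / 78013.6 × 3600 = -4.698″.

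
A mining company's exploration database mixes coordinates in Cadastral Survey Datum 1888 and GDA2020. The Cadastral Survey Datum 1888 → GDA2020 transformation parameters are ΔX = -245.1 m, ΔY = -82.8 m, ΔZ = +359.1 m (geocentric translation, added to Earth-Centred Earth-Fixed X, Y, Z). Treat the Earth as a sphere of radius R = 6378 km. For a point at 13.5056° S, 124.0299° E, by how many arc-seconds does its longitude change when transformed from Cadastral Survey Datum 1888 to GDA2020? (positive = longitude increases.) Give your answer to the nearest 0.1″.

Δλ = 8.3″

sin φ = -0.233540, cos φ = 0.972347, sin λ = 0.828746, cos λ = -0.559625.
East component: ΔE = −sin λ·ΔX + cos λ·ΔY = −(0.828746)(-245.1) + (-0.559625)(-82.8) = 249.46 m.
1° of latitude spans πR/180 = 111317 m; at latitude φ, 1° of longitude spans that × cos φ = 108238.9 m, so Δλ = 249.46 / 108238.9 × 3600 = 8.297″.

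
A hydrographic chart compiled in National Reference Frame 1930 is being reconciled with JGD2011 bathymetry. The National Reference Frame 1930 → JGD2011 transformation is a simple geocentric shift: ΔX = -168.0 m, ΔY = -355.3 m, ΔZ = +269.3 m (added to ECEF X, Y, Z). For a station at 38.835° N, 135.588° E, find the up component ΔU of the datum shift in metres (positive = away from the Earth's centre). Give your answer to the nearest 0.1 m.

The local up (radial) axis is (cos φ cos λ, cos φ sin λ, sin φ), giving ΔU = 93.480 − 193.682 + 168.873 = 68.67 m.

ΔU = 68.7 m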